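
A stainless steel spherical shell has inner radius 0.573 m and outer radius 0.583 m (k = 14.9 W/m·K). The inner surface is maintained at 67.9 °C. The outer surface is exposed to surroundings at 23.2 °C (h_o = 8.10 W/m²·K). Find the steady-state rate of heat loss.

Treat each layer as a resistance in series:
  R_stainless steel = (1/0.573 − 1/0.583)/(4πk) = 0.02993/(4π·14.9) = 1.599×10^-4 K/W
  R_conv,out = 1/(4πr²h) = 1/(4π·0.583²·8.10) = 0.02890 K/W
ΣR = 1.599×10^-4 + 0.02890 = 0.02906 K/W
Q = ΔT/ΣR = (67.9 °C − 23.2 °C)/0.02906 = 1540 W

Q = 1540 W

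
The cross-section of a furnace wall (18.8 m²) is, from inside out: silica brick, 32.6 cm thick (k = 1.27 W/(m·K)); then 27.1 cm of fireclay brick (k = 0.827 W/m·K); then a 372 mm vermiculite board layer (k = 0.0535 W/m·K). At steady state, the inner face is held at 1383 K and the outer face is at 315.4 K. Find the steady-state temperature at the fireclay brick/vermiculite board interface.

T = 1300 K

Series thermal resistances, inner to outer:
  R_silica brick = L/(kA) = 0.326/(1.27·18.8) = 0.01365 K/W
  R_fireclay brick = L/(kA) = 0.271/(0.827·18.8) = 0.01743 K/W
  R_vermiculite board = L/(kA) = 0.372/(0.0535·18.8) = 0.3699 K/W
ΣR = 0.01365 + 0.01743 + 0.3699 = 0.4010 K/W
Q = ΔT/ΣR = (1383 K − 315.4 K)/0.4010 = 2662 W
From the inner boundary to the fireclay brick/vermiculite board interface, ΣR_partial = 0.03108 K/W.
T_interface = T_in − Q·ΣR_partial = 1383 K − (2662)(0.03108) = 1300 K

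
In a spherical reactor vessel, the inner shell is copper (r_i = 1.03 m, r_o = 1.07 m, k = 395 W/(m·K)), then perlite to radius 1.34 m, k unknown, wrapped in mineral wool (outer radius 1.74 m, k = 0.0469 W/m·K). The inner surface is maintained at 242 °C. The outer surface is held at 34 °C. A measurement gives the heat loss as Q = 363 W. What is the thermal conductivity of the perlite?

ΣR = ΔT/Q = |242 − 34|/363 = 0.5730 K/W
Known resistances:
  R_copper = (1/1.03 − 1/1.07)/(4πk) = 0.03629/(4π·395) = 7.312×10^-6 K/W
  R_mineral wool = (1/1.34 − 1/1.74)/(4πk) = 0.1716/(4π·0.0469) = 0.2911 K/W
R_perlite = ΣR − ΣR_known = 0.5730 − 0.2911 = 0.2819 K/W
(1/r₁−1/r₂)/(4πk) = 0.2819 ⇒ k = 0.1883/(4π·0.2819) = 0.0532 W/m·K

k = 0.0532 W/m·K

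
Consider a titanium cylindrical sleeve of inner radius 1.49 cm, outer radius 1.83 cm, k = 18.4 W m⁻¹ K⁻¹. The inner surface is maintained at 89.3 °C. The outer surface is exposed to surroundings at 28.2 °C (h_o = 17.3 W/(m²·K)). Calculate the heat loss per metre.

Series thermal resistances, inner to outer:
  R'_titanium = ln(0.0183/0.0149)/(2πk) = 0.2055/(2π·18.4) = 0.001778 m·K/W
  R'_conv,out = 1/(2πr h) = 1/(2π·0.0183·17.3) = 0.5027 m·K/W
ΣR = 0.001778 + 0.5027 = 0.5045 m·K/W
Q' = ΔT/ΣR = (89.3 °C − 28.2 °C)/0.5045 = 121 W/m

Q' = 121 W/m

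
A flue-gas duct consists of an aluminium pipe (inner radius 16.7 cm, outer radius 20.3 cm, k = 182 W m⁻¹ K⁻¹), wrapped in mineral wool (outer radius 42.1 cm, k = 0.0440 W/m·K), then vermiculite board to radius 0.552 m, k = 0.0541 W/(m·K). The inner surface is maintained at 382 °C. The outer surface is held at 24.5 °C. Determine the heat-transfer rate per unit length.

Resistance network (inner→outer):
  R'_aluminium = ln(0.203/0.167)/(2πk) = 0.1952/(2π·182) = 1.707×10^-4 m·K/W
  R'_mineral wool = ln(0.421/0.203)/(2πk) = 0.7294/(2π·0.0440) = 2.638 m·K/W
  R'_vermiculite board = ln(0.552/0.421)/(2πk) = 0.2709/(2π·0.0541) = 0.7970 m·K/W
ΣR = 1.707×10^-4 + 2.638 + 0.7970 = 3.435 m·K/W
Q' = ΔT/ΣR = (382 °C − 24.5 °C)/3.435 = 104 W/m

Q' = 104 W/m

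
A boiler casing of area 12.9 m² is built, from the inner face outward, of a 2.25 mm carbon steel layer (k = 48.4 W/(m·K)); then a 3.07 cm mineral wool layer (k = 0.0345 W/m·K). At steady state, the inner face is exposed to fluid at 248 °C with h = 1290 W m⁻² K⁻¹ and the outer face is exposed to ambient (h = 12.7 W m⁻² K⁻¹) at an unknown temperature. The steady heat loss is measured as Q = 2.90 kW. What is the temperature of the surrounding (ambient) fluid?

T_out = 30.1 °C

Series resistances:
  R_conv,in = 1/(hA) = 1/(1290·12.9) = 6.009×10^-5 K/W
  R_carbon steel = L/(kA) = 0.00225/(48.4·12.9) = 3.604×10^-6 K/W
  R_mineral wool = L/(kA) = 0.0307/(0.0345·12.9) = 0.06898 K/W
  R_conv,out = 1/(hA) = 1/(12.7·12.9) = 0.006104 K/W
ΣR = 0.07515 K/W
ΔT = Q·ΣR = 2900 × 0.07515 = 217.9 K
Heat flows outward, so T_out = T_in − ΔT = 248 − 217.9 = 30.1 °C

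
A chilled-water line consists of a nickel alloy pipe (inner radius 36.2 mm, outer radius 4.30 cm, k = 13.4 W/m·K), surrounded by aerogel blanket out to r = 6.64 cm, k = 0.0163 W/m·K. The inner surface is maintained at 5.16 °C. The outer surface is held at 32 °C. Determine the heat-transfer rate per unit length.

Q' = 6.32 W/m

Resistance network (inner→outer):
  R'_nickel alloy = ln(0.0430/0.0362)/(2πk) = 0.1721/(2π·13.4) = 0.002045 m·K/W
  R'_aerogel blanket = ln(0.0664/0.0430)/(2πk) = 0.4345/(2π·0.0163) = 4.242 m·K/W
ΣR = 0.002045 + 4.242 = 4.244 m·K/W
Q' = ΔT/ΣR = (5.16 °C − 32 °C)/4.244 = -6.32 W/m
(Negative Q' ⇒ heat flows inward; heat gain = 6.32 W/m.)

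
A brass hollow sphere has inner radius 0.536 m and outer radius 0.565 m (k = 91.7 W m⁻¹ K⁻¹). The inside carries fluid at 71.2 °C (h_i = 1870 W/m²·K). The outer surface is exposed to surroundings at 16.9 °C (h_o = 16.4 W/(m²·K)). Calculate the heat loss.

Series thermal resistances, inner to outer:
  R_conv,in = 1/(4πr²h) = 1/(4π·0.536²·1870) = 1.481×10^-4 K/W
  R_brass = (1/0.536 − 1/0.565)/(4πk) = 0.09576/(4π·91.7) = 8.310×10^-5 K/W
  R_conv,out = 1/(4πr²h) = 1/(4π·0.565²·16.4) = 0.01520 K/W
ΣR = 1.481×10^-4 + 8.310×10^-5 + 0.01520 = 0.01543 K/W
Q = ΔT/ΣR = (71.2 °C − 16.9 °C)/0.01543 = 3520 W

Q = 3.52 kW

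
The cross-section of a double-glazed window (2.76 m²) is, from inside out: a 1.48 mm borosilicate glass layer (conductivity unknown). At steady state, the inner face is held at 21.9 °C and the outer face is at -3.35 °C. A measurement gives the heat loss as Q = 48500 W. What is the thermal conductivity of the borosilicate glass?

k = 1.03 W/m·K

ΣR = ΔT/Q = |21.9 − -3.35|/48500 = 5.206×10^-4 K/W
L/(kA) = 5.206×10^-4 ⇒ k = 0.00148/(5.206×10^-4·2.76) = 1.03 W/m·K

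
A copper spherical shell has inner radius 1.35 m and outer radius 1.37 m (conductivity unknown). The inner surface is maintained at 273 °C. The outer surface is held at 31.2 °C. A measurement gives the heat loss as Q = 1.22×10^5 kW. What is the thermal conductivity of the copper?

ΣR = ΔT/Q = |273 − 31.2|/1.22×10^8 = 1.982×10^-6 K/W
(1/r₁−1/r₂)/(4πk) = 1.982×10^-6 ⇒ k = 0.01081/(4π·1.982×10^-6) = 434 W/m·K

k = 434 W/m·K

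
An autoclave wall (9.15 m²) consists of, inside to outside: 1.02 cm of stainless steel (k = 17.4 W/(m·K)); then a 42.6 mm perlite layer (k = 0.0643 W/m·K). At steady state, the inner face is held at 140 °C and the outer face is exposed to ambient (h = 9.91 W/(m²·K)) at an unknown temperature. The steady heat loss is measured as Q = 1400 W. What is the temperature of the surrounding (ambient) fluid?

T_out = 23.1 °C

Series resistances:
  R_stainless steel = L/(kA) = 0.0102/(17.4·9.15) = 6.407×10^-5 K/W
  R_perlite = L/(kA) = 0.0426/(0.0643·9.15) = 0.07241 K/W
  R_conv,out = 1/(hA) = 1/(9.91·9.15) = 0.01103 K/W
ΣR = 0.08350 K/W
ΔT = Q·ΣR = 1400 × 0.08350 = 116.9 K
Heat flows outward, so T_out = T_in − ΔT = 140 − 116.9 = 23.1 °C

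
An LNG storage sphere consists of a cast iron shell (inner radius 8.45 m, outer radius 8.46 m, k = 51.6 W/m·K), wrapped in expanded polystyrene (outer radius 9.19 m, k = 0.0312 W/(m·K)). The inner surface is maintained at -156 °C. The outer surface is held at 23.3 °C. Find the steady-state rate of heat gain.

Q = 7.49 kW

Series thermal resistances, inner to outer:
  R_cast iron = (1/8.45 − 1/8.46)/(4πk) = 1.399×10^-4/(4π·51.6) = 2.157×10^-7 K/W
  R_expanded polystyrene = (1/8.46 − 1/9.19)/(4πk) = 0.009389/(4π·0.0312) = 0.02395 K/W
ΣR = 2.157×10^-7 + 0.02395 = 0.02395 K/W
Q = ΔT/ΣR = (-156 °C − 23.3 °C)/0.02395 = -7490 W
(Negative Q ⇒ heat flows inward; heat gain = 7490 W.)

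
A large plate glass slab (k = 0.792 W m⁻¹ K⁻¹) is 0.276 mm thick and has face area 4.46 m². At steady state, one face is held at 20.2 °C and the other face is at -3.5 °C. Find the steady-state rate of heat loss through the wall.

Q = 3.03×10^5 W

Q = kA·ΔT/L = 0.792 × 4.46 × |20.2 °C − -3.5 °C| / 2.76×10^-4 = 3.03×10^5 W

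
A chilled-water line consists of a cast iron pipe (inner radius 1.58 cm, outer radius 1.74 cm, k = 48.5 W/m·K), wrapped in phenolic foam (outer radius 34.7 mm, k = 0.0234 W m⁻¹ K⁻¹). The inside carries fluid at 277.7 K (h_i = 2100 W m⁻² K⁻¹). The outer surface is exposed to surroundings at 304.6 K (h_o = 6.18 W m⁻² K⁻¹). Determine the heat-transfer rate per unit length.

Q' = 4.94 W/m

Treat each layer as a resistance in series:
  R'_conv,in = 1/(2πr h) = 1/(2π·0.0158·2100) = 0.004797 m·K/W
  R'_cast iron = ln(0.0174/0.0158)/(2πk) = 0.09646/(2π·48.5) = 3.165×10^-4 m·K/W
  R'_phenolic foam = ln(0.0347/0.0174)/(2πk) = 0.6903/(2π·0.0234) = 4.695 m·K/W
  R'_conv,out = 1/(2πr h) = 1/(2π·0.0347·6.18) = 0.7422 m·K/W
ΣR = 0.004797 + 3.165×10^-4 + 4.695 + 0.7422 = 5.442 m·K/W
Q' = ΔT/ΣR = (277.7 K − 304.6 K)/5.442 = -4.94 W/m
(Negative Q' ⇒ heat flows inward; heat gain = 4.94 W/m.)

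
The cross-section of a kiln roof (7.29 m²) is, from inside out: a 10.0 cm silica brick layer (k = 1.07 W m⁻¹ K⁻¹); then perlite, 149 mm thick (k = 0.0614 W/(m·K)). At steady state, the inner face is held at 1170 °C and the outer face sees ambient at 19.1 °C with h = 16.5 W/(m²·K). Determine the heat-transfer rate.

Resistance network (inner→outer):
  R_silica brick = L/(kA) = 0.100/(1.07·7.29) = 0.01282 K/W
  R_perlite = L/(kA) = 0.149/(0.0614·7.29) = 0.3329 K/W
  R_conv,out = 1/(hA) = 1/(16.5·7.29) = 0.008314 K/W
ΣR = 0.01282 + 0.3329 + 0.008314 = 0.3540 K/W
Q = ΔT/ΣR = (1170 °C − 19.1 °C)/0.3540 = 3250 W

Q = 3.25 kW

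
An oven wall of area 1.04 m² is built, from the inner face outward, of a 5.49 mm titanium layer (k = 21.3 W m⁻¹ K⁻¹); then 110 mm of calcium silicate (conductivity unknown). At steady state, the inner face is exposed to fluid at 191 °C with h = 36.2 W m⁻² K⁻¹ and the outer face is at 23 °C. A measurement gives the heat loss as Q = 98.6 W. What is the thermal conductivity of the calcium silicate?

k = 0.0631 W/m·K

ΣR = ΔT/Q = |191 − 23|/98.6 = 1.704 K/W
Known resistances:
  R_conv,in = 1/(hA) = 1/(36.2·1.04) = 0.02656 K/W
  R_titanium = L/(kA) = 0.00549/(21.3·1.04) = 2.478×10^-4 K/W
R_calcium silicate = ΣR − ΣR_known = 1.704 − 0.02681 = 1.677 K/W
L/(kA) = 1.677 ⇒ k = 0.110/(1.677·1.04) = 0.0631 W/m·K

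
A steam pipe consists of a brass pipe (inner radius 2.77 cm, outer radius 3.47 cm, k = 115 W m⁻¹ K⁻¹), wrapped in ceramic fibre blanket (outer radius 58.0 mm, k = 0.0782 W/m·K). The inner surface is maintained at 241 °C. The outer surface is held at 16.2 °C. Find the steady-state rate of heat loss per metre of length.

Resistance network (inner→outer):
  R'_brass = ln(0.0347/0.0277)/(2πk) = 0.2253/(2π·115) = 3.118×10^-4 m·K/W
  R'_ceramic fibre blanket = ln(0.0580/0.0347)/(2πk) = 0.5137/(2π·0.0782) = 1.046 m·K/W
ΣR = 3.118×10^-4 + 1.046 = 1.046 m·K/W
Q' = ΔT/ΣR = (241 °C − 16.2 °C)/1.046 = 215 W/m

Q' = 215 W/m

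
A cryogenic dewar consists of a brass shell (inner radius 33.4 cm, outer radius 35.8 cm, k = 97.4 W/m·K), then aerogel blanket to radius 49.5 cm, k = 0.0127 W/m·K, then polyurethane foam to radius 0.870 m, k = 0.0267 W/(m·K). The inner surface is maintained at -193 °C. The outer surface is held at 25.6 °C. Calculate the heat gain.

Q = 29.4 W

Treat each layer as a resistance in series:
  R_brass = (1/0.334 − 1/0.358)/(4πk) = 0.2007/(4π·97.4) = 1.640×10^-4 K/W
  R_aerogel blanket = (1/0.358 − 1/0.495)/(4πk) = 0.7731/(4π·0.0127) = 4.844 K/W
  R_polyurethane foam = (1/0.495 − 1/0.870)/(4πk) = 0.8708/(4π·0.0267) = 2.595 K/W
ΣR = 1.640×10^-4 + 4.844 + 2.595 = 7.439 K/W
Q = ΔT/ΣR = (-193 °C − 25.6 °C)/7.439 = -29.4 W
(Negative Q ⇒ heat flows inward; heat gain = 29.4 W.)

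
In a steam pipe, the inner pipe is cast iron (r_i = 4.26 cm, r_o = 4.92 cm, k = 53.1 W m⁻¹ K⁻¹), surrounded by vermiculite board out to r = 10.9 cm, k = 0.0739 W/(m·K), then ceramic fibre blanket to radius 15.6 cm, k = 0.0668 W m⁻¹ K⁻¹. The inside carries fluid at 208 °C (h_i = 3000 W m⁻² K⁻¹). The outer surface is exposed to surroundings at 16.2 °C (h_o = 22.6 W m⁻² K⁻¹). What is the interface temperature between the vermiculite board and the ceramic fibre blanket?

T = 82.2 °C

Resistance network (inner→outer):
  R'_conv,in = 1/(2πr h) = 1/(2π·0.0426·3000) = 0.001245 m·K/W
  R'_cast iron = ln(0.0492/0.0426)/(2πk) = 0.1440/(2π·53.1) = 4.317×10^-4 m·K/W
  R'_vermiculite board = ln(0.109/0.0492)/(2πk) = 0.7955/(2π·0.0739) = 1.713 m·K/W
  R'_ceramic fibre blanket = ln(0.156/0.109)/(2πk) = 0.3585/(2π·0.0668) = 0.8542 m·K/W
  R'_conv,out = 1/(2πr h) = 1/(2π·0.156·22.6) = 0.04514 m·K/W
ΣR = 0.001245 + 4.317×10^-4 + 1.713 + 0.8542 + 0.04514 = 2.614 m·K/W
Q' = ΔT/ΣR = (208 °C − 16.2 °C)/2.614 = 73.37 W/m
From the inner boundary to the vermiculite board/ceramic fibre blanket interface, ΣR_partial = 1.715 m·K/W.
T_interface = T_in − Q'·ΣR_partial = 208 °C − (73.37)(1.715) = 82.2 °C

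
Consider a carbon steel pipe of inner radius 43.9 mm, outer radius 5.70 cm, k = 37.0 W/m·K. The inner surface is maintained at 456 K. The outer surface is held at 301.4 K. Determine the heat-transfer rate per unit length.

Q' = 138 kW/m

Q' = 2πk·ΔT/ln(r₂/r₁) = 2π × 37.0 × 154.6 / ln(0.0570/0.0439) = 1.38×10^5 W/m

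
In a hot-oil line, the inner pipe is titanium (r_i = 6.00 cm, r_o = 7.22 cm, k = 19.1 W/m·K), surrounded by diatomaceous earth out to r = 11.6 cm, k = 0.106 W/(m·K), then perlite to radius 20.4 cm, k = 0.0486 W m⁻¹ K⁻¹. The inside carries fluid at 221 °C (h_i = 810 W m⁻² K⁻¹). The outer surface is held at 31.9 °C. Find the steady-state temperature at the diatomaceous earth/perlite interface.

Resistance network (inner→outer):
  R'_conv,in = 1/(2πr h) = 1/(2π·0.0600·810) = 0.003275 m·K/W
  R'_titanium = ln(0.0722/0.0600)/(2πk) = 0.1851/(2π·19.1) = 0.001542 m·K/W
  R'_diatomaceous earth = ln(0.116/0.0722)/(2πk) = 0.4742/(2π·0.106) = 0.7119 m·K/W
  R'_perlite = ln(0.204/0.116)/(2πk) = 0.5645/(2π·0.0486) = 1.849 m·K/W
ΣR = 0.003275 + 0.001542 + 0.7119 + 1.849 = 2.566 m·K/W
Q' = ΔT/ΣR = (221 °C − 31.9 °C)/2.566 = 73.69 W/m
From the inner boundary to the diatomaceous earth/perlite interface, ΣR_partial = 0.7167 m·K/W.
T_interface = T_in − Q'·ΣR_partial = 221 °C − (73.69)(0.7167) = 168 °C

T = 168 °C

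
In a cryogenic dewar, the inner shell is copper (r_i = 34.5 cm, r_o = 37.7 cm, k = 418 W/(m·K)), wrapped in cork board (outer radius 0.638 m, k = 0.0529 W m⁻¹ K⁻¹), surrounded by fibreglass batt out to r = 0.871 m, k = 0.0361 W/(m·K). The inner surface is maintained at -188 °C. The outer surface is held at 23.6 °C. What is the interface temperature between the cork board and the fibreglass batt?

Resistance network (inner→outer):
  R_copper = (1/0.345 − 1/0.377)/(4πk) = 0.2460/(4π·418) = 4.684×10^-5 K/W
  R_cork board = (1/0.377 − 1/0.638)/(4πk) = 1.085/(4π·0.0529) = 1.632 K/W
  R_fibreglass batt = (1/0.638 − 1/0.871)/(4πk) = 0.4193/(4π·0.0361) = 0.9243 K/W
ΣR = 4.684×10^-5 + 1.632 + 0.9243 = 2.556 K/W
Q = ΔT/ΣR = (-188 °C − 23.6 °C)/2.556 = -82.79 W
From the inner boundary to the cork board/fibreglass batt interface, ΣR_partial = 1.632 K/W.
T_interface = T_in − Q·ΣR_partial = -188 °C − (-82.79)(1.632) = -52.9 °C

T = -52.9 °C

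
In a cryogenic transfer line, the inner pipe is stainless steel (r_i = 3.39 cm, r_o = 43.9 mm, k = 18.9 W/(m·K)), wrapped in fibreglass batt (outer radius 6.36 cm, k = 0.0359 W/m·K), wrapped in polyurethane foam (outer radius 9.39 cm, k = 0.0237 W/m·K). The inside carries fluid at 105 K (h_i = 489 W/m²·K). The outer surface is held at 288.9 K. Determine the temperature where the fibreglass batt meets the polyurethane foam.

T = 176.3 K

Series thermal resistances, inner to outer:
  R'_conv,in = 1/(2πr h) = 1/(2π·0.0339·489) = 0.009601 m·K/W
  R'_stainless steel = ln(0.0439/0.0339)/(2πk) = 0.2585/(2π·18.9) = 0.002177 m·K/W
  R'_fibreglass batt = ln(0.0636/0.0439)/(2πk) = 0.3707/(2π·0.0359) = 1.643 m·K/W
  R'_polyurethane foam = ln(0.0939/0.0636)/(2πk) = 0.3896/(2π·0.0237) = 2.616 m·K/W
ΣR = 0.009601 + 0.002177 + 1.643 + 2.616 = 4.271 m·K/W
Q' = ΔT/ΣR = (105 K − 288.9 K)/4.271 = -43.06 W/m
From the inner boundary to the fibreglass batt/polyurethane foam interface, ΣR_partial = 1.655 m·K/W.
T_interface = T_in − Q'·ΣR_partial = 105 K − (-43.06)(1.655) = 176.3 K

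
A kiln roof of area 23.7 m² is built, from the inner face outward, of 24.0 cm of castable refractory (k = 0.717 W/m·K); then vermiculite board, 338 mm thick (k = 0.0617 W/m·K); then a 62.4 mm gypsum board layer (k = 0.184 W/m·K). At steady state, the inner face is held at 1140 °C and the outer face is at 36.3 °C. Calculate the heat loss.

Q = 4.25 kW

Series thermal resistances, inner to outer:
  R_castable refractory = L/(kA) = 0.240/(0.717·23.7) = 0.01412 K/W
  R_vermiculite board = L/(kA) = 0.338/(0.0617·23.7) = 0.2311 K/W
  R_gypsum board = L/(kA) = 0.0624/(0.184·23.7) = 0.01431 K/W
ΣR = 0.01412 + 0.2311 + 0.01431 = 0.2595 K/W
Q = ΔT/ΣR = (1140 °C − 36.3 °C)/0.2595 = 4250 W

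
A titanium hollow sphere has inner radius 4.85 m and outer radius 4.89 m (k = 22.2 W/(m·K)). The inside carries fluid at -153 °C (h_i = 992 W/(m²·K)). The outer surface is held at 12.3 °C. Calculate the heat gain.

Q = 17500 kW

Treat each layer as a resistance in series:
  R_conv,in = 1/(4πr²h) = 1/(4π·4.85²·992) = 3.410×10^-6 K/W
  R_titanium = (1/4.85 − 1/4.89)/(4πk) = 0.001687/(4π·22.2) = 6.046×10^-6 K/W
ΣR = 3.410×10^-6 + 6.046×10^-6 = 9.456×10^-6 K/W
Q = ΔT/ΣR = (-153 °C − 12.3 °C)/9.456×10^-6 = -1.75×10^7 W
(Negative Q ⇒ heat flows inward; heat gain = 1.75×10^7 W.)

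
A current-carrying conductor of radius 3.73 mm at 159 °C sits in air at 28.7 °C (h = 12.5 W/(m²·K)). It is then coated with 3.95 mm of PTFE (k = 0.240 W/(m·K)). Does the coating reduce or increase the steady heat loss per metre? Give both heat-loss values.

increases: 38.2 → 61.0 W/m

Critical radius for a cylinder: r_cr = k/h = 0.0192 m = 1.92 cm.
Outer radius after coating: r₂ = 0.00373 + 0.00395 = 0.00768 m.
Since r₁ < r_cr and r₂ ≤ r_cr, the coating moves toward the maximum at r_cr — heat loss rises.
Bare: R = 1/(2πr₁h) = 3.414 m·K/W; Q = 130.3/3.414 = 38.2 W/m.
Coated: R = R_cond + R_conv = 2.137 m·K/W; Q = 130.3/2.137 = 61.0 W/m.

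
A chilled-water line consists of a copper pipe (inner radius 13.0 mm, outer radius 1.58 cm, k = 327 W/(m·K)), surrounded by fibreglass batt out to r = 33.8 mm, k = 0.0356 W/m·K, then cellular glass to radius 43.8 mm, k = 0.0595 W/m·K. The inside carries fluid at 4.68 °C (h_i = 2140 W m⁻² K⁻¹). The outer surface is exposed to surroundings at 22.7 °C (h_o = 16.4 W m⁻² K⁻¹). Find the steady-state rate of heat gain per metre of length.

Q' = 4.17 W/m

Series thermal resistances, inner to outer:
  R'_conv,in = 1/(2πr h) = 1/(2π·0.0130·2140) = 0.005721 m·K/W
  R'_copper = ln(0.0158/0.0130)/(2πk) = 0.1951/(2π·327) = 9.494×10^-5 m·K/W
  R'_fibreglass batt = ln(0.0338/0.0158)/(2πk) = 0.7605/(2π·0.0356) = 3.400 m·K/W
  R'_cellular glass = ln(0.0438/0.0338)/(2πk) = 0.2592/(2π·0.0595) = 0.6933 m·K/W
  R'_conv,out = 1/(2πr h) = 1/(2π·0.0438·16.4) = 0.2216 m·K/W
ΣR = 0.005721 + 9.494×10^-5 + 3.400 + 0.6933 + 0.2216 = 4.321 m·K/W
Q' = ΔT/ΣR = (4.68 °C − 22.7 °C)/4.321 = -4.17 W/m
(Negative Q' ⇒ heat flows inward; heat gain = 4.17 W/m.)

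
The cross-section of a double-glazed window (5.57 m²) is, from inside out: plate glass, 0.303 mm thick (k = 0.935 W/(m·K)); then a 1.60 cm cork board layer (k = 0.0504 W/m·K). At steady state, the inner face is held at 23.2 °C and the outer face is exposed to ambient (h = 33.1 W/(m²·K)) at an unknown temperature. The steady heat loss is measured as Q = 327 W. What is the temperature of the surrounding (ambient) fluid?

T_out = 2.77 °C

Sum the resistances:
  R_plate glass = L/(kA) = 3.03×10^-4/(0.935·5.57) = 5.818×10^-5 K/W
  R_cork board = L/(kA) = 0.0160/(0.0504·5.57) = 0.05699 K/W
  R_conv,out = 1/(hA) = 1/(33.1·5.57) = 0.005424 K/W
ΣR = 0.06248 K/W
ΔT = Q·ΣR = 327 × 0.06248 = 20.43 K
Heat flows outward, so T_out = T_in − ΔT = 23.2 − 20.43 = 2.77 °C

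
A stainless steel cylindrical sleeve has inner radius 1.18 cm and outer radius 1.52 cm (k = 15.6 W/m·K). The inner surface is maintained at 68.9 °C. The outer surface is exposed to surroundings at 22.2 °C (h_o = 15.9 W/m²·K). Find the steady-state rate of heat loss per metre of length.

Q' = 70.6 W/m

Series thermal resistances, inner to outer:
  R'_stainless steel = ln(0.0152/0.0118)/(2πk) = 0.2532/(2π·15.6) = 0.002583 m·K/W
  R'_conv,out = 1/(2πr h) = 1/(2π·0.0152·15.9) = 0.6585 m·K/W
ΣR = 0.002583 + 0.6585 = 0.6611 m·K/W
Q' = ΔT/ΣR = (68.9 °C − 22.2 °C)/0.6611 = 70.6 W/m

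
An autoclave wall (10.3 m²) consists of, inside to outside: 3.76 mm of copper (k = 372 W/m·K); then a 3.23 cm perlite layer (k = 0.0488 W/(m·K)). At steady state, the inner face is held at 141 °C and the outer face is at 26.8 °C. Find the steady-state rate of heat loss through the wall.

Q = 1780 W

Series thermal resistances, inner to outer:
  R_copper = L/(kA) = 0.00376/(372·10.3) = 9.813×10^-7 K/W
  R_perlite = L/(kA) = 0.0323/(0.0488·10.3) = 0.06426 K/W
ΣR = 9.813×10^-7 + 0.06426 = 0.06426 K/W
Q = ΔT/ΣR = (141 °C − 26.8 °C)/0.06426 = 1780 W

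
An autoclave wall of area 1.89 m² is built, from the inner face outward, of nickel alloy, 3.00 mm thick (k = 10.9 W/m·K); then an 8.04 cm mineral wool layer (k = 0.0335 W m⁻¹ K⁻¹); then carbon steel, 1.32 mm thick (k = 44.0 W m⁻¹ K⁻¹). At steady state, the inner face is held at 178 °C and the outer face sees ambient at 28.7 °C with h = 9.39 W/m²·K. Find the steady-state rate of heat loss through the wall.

Q = 113 W

Resistance network (inner→outer):
  R_nickel alloy = L/(kA) = 0.00300/(10.9·1.89) = 1.456×10^-4 K/W
  R_mineral wool = L/(kA) = 0.0804/(0.0335·1.89) = 1.270 K/W
  R_carbon steel = L/(kA) = 0.00132/(44.0·1.89) = 1.587×10^-5 K/W
  R_conv,out = 1/(hA) = 1/(9.39·1.89) = 0.05635 K/W
ΣR = 1.456×10^-4 + 1.270 + 1.587×10^-5 + 0.05635 = 1.327 K/W
Q = ΔT/ΣR = (178 °C − 28.7 °C)/1.327 = 113 W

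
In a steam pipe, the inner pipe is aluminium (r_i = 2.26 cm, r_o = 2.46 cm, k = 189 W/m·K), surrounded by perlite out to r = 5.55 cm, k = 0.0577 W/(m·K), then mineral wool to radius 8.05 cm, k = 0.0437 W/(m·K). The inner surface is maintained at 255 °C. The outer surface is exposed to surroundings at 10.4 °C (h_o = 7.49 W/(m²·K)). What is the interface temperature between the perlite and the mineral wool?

T = 113 °C

Series thermal resistances, inner to outer:
  R'_aluminium = ln(0.0246/0.0226)/(2πk) = 0.08480/(2π·189) = 7.141×10^-5 m·K/W
  R'_perlite = ln(0.0555/0.0246)/(2πk) = 0.8136/(2π·0.0577) = 2.244 m·K/W
  R'_mineral wool = ln(0.0805/0.0555)/(2πk) = 0.3719/(2π·0.0437) = 1.354 m·K/W
  R'_conv,out = 1/(2πr h) = 1/(2π·0.0805·7.49) = 0.2640 m·K/W
ΣR = 7.141×10^-5 + 2.244 + 1.354 + 0.2640 = 3.862 m·K/W
Q' = ΔT/ΣR = (255 °C − 10.4 °C)/3.862 = 63.34 W/m
From the inner boundary to the perlite/mineral wool interface, ΣR_partial = 2.244 m·K/W.
T_interface = T_in − Q'·ΣR_partial = 255 °C − (63.34)(2.244) = 113 °C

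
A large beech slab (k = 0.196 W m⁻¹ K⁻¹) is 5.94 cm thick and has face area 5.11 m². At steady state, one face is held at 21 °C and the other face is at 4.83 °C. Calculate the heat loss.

Q = kA·ΔT/L = 0.196 × 5.11 × |21 °C − 4.83 °C| / 0.0594 = 273 W

Q = 273 W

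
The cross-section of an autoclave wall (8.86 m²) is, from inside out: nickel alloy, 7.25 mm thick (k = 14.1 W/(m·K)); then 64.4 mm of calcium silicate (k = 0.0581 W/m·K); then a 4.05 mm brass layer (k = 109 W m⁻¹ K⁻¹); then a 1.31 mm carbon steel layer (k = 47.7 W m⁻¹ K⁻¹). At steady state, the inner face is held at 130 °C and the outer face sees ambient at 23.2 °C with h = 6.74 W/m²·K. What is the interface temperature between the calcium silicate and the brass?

T = 35.8 °C

Series thermal resistances, inner to outer:
  R_nickel alloy = L/(kA) = 0.00725/(14.1·8.86) = 5.803×10^-5 K/W
  R_calcium silicate = L/(kA) = 0.0644/(0.0581·8.86) = 0.1251 K/W
  R_brass = L/(kA) = 0.00405/(109·8.86) = 4.194×10^-6 K/W
  R_carbon steel = L/(kA) = 0.00131/(47.7·8.86) = 3.100×10^-6 K/W
  R_conv,out = 1/(hA) = 1/(6.74·8.86) = 0.01675 K/W
ΣR = 5.803×10^-5 + 0.1251 + 4.194×10^-6 + 3.100×10^-6 + 0.01675 = 0.1419 K/W
Q = ΔT/ΣR = (130 °C − 23.2 °C)/0.1419 = 752.6 W
From the inner boundary to the calcium silicate/brass interface, ΣR_partial = 0.1252 K/W.
T_interface = T_in − Q·ΣR_partial = 130 °C − (752.6)(0.1252) = 35.8 °C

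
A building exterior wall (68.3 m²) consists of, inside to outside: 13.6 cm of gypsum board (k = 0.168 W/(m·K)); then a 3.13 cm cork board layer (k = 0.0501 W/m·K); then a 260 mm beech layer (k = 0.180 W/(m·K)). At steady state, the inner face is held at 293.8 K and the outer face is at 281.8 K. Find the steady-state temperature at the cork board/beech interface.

Series thermal resistances, inner to outer:
  R_gypsum board = L/(kA) = 0.136/(0.168·68.3) = 0.01185 K/W
  R_cork board = L/(kA) = 0.0313/(0.0501·68.3) = 0.009147 K/W
  R_beech = L/(kA) = 0.260/(0.180·68.3) = 0.02115 K/W
ΣR = 0.01185 + 0.009147 + 0.02115 = 0.04215 K/W
Q = ΔT/ΣR = (293.8 K − 281.8 K)/0.04215 = 284.7 W
From the inner boundary to the cork board/beech interface, ΣR_partial = 0.02100 K/W.
T_interface = T_in − Q·ΣR_partial = 293.8 K − (284.7)(0.02100) = 287.8 K

T = 287.8 K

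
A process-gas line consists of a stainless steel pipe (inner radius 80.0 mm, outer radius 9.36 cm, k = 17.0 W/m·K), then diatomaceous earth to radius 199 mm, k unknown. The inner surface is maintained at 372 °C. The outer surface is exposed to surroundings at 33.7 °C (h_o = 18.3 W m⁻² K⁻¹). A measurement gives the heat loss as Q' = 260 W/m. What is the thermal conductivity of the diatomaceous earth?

ΣR = ΔT/Q' = |372 − 33.7|/260 = 1.301 m·K/W
Known resistances:
  R'_stainless steel = ln(0.0936/0.0800)/(2πk) = 0.1570/(2π·17.0) = 0.001470 m·K/W
  R'_conv,out = 1/(2πr h) = 1/(2π·0.199·18.3) = 0.04370 m·K/W
R_diatomaceous earth = ΣR − ΣR_known = 1.301 − 0.04517 = 1.256 m·K/W
ln(r₂/r₁)/(2πk) = 1.256 ⇒ k = 0.7543/(2π·1.256) = 0.0956 W/m·K

k = 0.0956 W/m·K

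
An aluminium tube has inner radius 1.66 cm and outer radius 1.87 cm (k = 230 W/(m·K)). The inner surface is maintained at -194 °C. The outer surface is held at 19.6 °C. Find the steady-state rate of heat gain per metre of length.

Q' = 2πk·ΔT/ln(r₂/r₁) = 2π × 230 × 213.6 / ln(0.0187/0.0166) = 2.59×10^6 W/m

Q' = 2590 kW/m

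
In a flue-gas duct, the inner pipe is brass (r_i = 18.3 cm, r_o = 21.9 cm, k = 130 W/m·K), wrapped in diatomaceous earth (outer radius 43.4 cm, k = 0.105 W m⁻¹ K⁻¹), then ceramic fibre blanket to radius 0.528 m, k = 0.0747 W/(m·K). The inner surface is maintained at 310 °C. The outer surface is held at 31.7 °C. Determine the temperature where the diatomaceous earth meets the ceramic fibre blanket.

Treat each layer as a resistance in series:
  R'_brass = ln(0.219/0.183)/(2πk) = 0.1796/(2π·130) = 2.199×10^-4 m·K/W
  R'_diatomaceous earth = ln(0.434/0.219)/(2πk) = 0.6840/(2π·0.105) = 1.037 m·K/W
  R'_ceramic fibre blanket = ln(0.528/0.434)/(2πk) = 0.1961/(2π·0.0747) = 0.4177 m·K/W
ΣR = 2.199×10^-4 + 1.037 + 0.4177 = 1.455 m·K/W
Q' = ΔT/ΣR = (310 °C − 31.7 °C)/1.455 = 191.3 W/m
From the inner boundary to the diatomaceous earth/ceramic fibre blanket interface, ΣR_partial = 1.037 m·K/W.
T_interface = T_in − Q'·ΣR_partial = 310 °C − (191.3)(1.037) = 112 °C

T = 112 °C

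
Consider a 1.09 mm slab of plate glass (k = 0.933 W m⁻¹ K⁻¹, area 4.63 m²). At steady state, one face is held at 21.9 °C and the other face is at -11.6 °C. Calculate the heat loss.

Q = kA·ΔT/L = 0.933 × 4.63 × |21.9 °C − -11.6 °C| / 0.00109 = 1.33×10^5 W

Q = 1.33×10^5 W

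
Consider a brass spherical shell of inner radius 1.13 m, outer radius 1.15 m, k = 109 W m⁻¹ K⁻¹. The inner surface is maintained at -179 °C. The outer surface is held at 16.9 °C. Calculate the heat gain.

Q = 4πk·ΔT/(1/r₁ − 1/r₂) = 4π × 109 × 195.9 / (1/1.13 − 1/1.15) = 1.74×10^7 W

Q = 1.74×10^7 W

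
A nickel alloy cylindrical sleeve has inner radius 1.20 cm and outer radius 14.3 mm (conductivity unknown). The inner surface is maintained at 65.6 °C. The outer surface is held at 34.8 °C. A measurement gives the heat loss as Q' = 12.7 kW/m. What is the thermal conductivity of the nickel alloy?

ΣR = ΔT/Q' = |65.6 − 34.8|/12700 = 0.002425 m·K/W
ln(r₂/r₁)/(2πk) = 0.002425 ⇒ k = 0.1754/(2π·0.002425) = 11.5 W/m·K

k = 11.5 W/m·K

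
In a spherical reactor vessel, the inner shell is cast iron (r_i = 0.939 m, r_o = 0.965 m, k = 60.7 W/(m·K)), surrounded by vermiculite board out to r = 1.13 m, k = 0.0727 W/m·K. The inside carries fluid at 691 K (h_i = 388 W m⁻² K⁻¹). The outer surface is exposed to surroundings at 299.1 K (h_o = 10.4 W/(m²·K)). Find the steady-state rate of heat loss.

Q = 2.28 kW

Resistance network (inner→outer):
  R_conv,in = 1/(4πr²h) = 1/(4π·0.939²·388) = 2.326×10^-4 K/W
  R_cast iron = (1/0.939 − 1/0.965)/(4πk) = 0.02869/(4π·60.7) = 3.762×10^-5 K/W
  R_vermiculite board = (1/0.965 − 1/1.13)/(4πk) = 0.1513/(4π·0.0727) = 0.1656 K/W
  R_conv,out = 1/(4πr²h) = 1/(4π·1.13²·10.4) = 0.005992 K/W
ΣR = 2.326×10^-4 + 3.762×10^-5 + 0.1656 + 0.005992 = 0.1719 K/W
Q = ΔT/ΣR = (691 K − 299.1 K)/0.1719 = 2280 W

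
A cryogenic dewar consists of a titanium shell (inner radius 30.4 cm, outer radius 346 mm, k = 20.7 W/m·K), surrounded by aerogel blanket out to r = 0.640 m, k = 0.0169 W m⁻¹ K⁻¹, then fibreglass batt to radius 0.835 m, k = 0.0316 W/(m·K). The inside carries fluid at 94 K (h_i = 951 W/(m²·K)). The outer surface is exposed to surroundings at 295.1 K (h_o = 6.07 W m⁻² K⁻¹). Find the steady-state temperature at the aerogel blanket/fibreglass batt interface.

T = 268.9 K

Series thermal resistances, inner to outer:
  R_conv,in = 1/(4πr²h) = 1/(4π·0.304²·951) = 9.054×10^-4 K/W
  R_titanium = (1/0.304 − 1/0.346)/(4πk) = 0.3993/(4π·20.7) = 0.001535 K/W
  R_aerogel blanket = (1/0.346 − 1/0.640)/(4πk) = 1.328/(4π·0.0169) = 6.252 K/W
  R_fibreglass batt = (1/0.640 − 1/0.835)/(4πk) = 0.3649/(4π·0.0316) = 0.9189 K/W
  R_conv,out = 1/(4πr²h) = 1/(4π·0.835²·6.07) = 0.01880 K/W
ΣR = 9.054×10^-4 + 0.001535 + 6.252 + 0.9189 + 0.01880 = 7.192 K/W
Q = ΔT/ΣR = (94 K − 295.1 K)/7.192 = -27.96 W
From the inner boundary to the aerogel blanket/fibreglass batt interface, ΣR_partial = 6.254 K/W.
T_interface = T_in − Q·ΣR_partial = 94 K − (-27.96)(6.254) = 268.9 K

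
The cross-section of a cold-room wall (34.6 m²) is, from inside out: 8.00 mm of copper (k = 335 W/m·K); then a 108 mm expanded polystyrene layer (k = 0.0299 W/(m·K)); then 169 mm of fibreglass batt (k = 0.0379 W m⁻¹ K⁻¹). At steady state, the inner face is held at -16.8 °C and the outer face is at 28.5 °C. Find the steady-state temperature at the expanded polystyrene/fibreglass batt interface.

Treat each layer as a resistance in series:
  R_copper = L/(kA) = 0.00800/(335·34.6) = 6.902×10^-7 K/W
  R_expanded polystyrene = L/(kA) = 0.108/(0.0299·34.6) = 0.1044 K/W
  R_fibreglass batt = L/(kA) = 0.169/(0.0379·34.6) = 0.1289 K/W
ΣR = 6.902×10^-7 + 0.1044 + 0.1289 = 0.2333 K/W
Q = ΔT/ΣR = (-16.8 °C − 28.5 °C)/0.2333 = -194.2 W
From the inner boundary to the expanded polystyrene/fibreglass batt interface, ΣR_partial = 0.1044 K/W.
T_interface = T_in − Q·ΣR_partial = -16.8 °C − (-194.2)(0.1044) = 3.47 °C

T = 3.47 °C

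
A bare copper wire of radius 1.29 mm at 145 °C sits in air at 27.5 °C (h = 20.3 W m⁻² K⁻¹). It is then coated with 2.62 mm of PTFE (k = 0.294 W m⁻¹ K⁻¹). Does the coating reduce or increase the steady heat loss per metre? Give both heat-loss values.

increases: 19.3 → 45.1 W/m

Critical radius for a cylinder: r_cr = k/h = 0.0145 m = 1.45 cm.
Outer radius after coating: r₂ = 0.00129 + 0.00262 = 0.00391 m.
Since r₁ < r_cr and r₂ ≤ r_cr, the coating moves toward the maximum at r_cr — heat loss rises.
Bare: R = 1/(2πr₁h) = 6.078 m·K/W; Q = 117.5/6.078 = 19.3 W/m.
Coated: R = R_cond + R_conv = 2.605 m·K/W; Q = 117.5/2.605 = 45.1 W/m.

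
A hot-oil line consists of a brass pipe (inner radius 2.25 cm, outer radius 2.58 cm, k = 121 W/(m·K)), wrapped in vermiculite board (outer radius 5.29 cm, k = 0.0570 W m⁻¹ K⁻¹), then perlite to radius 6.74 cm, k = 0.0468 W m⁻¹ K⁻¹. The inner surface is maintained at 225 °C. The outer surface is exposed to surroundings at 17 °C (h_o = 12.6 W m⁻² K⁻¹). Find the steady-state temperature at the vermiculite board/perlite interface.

T = 86.7 °C

Resistance network (inner→outer):
  R'_brass = ln(0.0258/0.0225)/(2πk) = 0.1369/(2π·121) = 1.800×10^-4 m·K/W
  R'_vermiculite board = ln(0.0529/0.0258)/(2πk) = 0.7180/(2π·0.0570) = 2.005 m·K/W
  R'_perlite = ln(0.0674/0.0529)/(2πk) = 0.2422/(2π·0.0468) = 0.8238 m·K/W
  R'_conv,out = 1/(2πr h) = 1/(2π·0.0674·12.6) = 0.1874 m·K/W
ΣR = 1.800×10^-4 + 2.005 + 0.8238 + 0.1874 = 3.016 m·K/W
Q' = ΔT/ΣR = (225 °C − 17 °C)/3.016 = 68.97 W/m
From the inner boundary to the vermiculite board/perlite interface, ΣR_partial = 2.005 m·K/W.
T_interface = T_in − Q'·ΣR_partial = 225 °C − (68.97)(2.005) = 86.7 °C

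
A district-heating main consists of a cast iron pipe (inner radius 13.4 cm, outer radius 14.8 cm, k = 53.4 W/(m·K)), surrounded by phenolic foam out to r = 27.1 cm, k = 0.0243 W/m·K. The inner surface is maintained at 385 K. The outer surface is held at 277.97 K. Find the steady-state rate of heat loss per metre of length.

Resistance network (inner→outer):
  R'_cast iron = ln(0.148/0.134)/(2πk) = 0.09937/(2π·53.4) = 2.962×10^-4 m·K/W
  R'_phenolic foam = ln(0.271/0.148)/(2πk) = 0.6049/(2π·0.0243) = 3.962 m·K/W
ΣR = 2.962×10^-4 + 3.962 = 3.962 m·K/W
Q' = ΔT/ΣR = (385 K − 277.97 K)/3.962 = 27.0 W/m

Q' = 27.0 W/m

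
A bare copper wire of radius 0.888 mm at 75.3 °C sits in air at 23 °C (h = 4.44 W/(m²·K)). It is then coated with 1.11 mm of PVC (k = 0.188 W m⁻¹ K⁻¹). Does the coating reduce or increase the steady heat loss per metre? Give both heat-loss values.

increases: 1.30 → 2.81 W/m

Critical radius for a cylinder: r_cr = k/h = 0.0423 m = 4.23 cm.
Outer radius after coating: r₂ = 8.88×10^-4 + 0.00111 = 0.001998 m.
Since r₁ < r_cr and r₂ ≤ r_cr, the coating moves toward the maximum at r_cr — heat loss rises.
Bare: R = 1/(2πr₁h) = 40.37 m·K/W; Q = 52.3/40.37 = 1.30 W/m.
Coated: R = R_cond + R_conv = 18.63 m·K/W; Q = 52.3/18.63 = 2.81 W/m.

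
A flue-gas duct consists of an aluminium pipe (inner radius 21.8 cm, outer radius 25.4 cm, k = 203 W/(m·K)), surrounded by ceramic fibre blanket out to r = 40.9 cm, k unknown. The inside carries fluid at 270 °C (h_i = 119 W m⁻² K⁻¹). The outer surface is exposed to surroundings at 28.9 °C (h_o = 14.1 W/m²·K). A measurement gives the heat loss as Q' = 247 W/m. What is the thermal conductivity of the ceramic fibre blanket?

k = 0.0805 W/m·K

ΣR = ΔT/Q' = |270 − 28.9|/247 = 0.9761 m·K/W
Known resistances:
  R'_conv,in = 1/(2πr h) = 1/(2π·0.218·119) = 0.006135 m·K/W
  R'_aluminium = ln(0.254/0.218)/(2πk) = 0.1528/(2π·203) = 1.198×10^-4 m·K/W
  R'_conv,out = 1/(2πr h) = 1/(2π·0.409·14.1) = 0.02760 m·K/W
R_ceramic fibre blanket = ΣR − ΣR_known = 0.9761 − 0.03385 = 0.9422 m·K/W
ln(r₂/r₁)/(2πk) = 0.9422 ⇒ k = 0.4764/(2π·0.9422) = 0.0805 W/m·K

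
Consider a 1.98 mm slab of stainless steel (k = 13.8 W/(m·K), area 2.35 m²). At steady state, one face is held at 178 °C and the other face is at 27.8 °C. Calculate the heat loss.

Q = 2.46×10^6 W

Q = kA·ΔT/L = 13.8 × 2.35 × |178 °C − 27.8 °C| / 0.00198 = 2.46×10^6 W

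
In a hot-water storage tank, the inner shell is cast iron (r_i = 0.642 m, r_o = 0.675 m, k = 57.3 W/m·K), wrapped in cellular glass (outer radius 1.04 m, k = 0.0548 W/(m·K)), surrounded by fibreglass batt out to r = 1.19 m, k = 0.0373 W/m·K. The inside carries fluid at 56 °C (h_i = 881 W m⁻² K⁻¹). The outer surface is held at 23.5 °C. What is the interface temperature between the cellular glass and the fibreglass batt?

T = 31.8 °C

Resistance network (inner→outer):
  R_conv,in = 1/(4πr²h) = 1/(4π·0.642²·881) = 2.192×10^-4 K/W
  R_cast iron = (1/0.642 − 1/0.675)/(4πk) = 0.07615/(4π·57.3) = 1.058×10^-4 K/W
  R_cellular glass = (1/0.675 − 1/1.04)/(4πk) = 0.5199/(4π·0.0548) = 0.7550 K/W
  R_fibreglass batt = (1/1.04 − 1/1.19)/(4πk) = 0.1212/(4π·0.0373) = 0.2586 K/W
ΣR = 2.192×10^-4 + 1.058×10^-4 + 0.7550 + 0.2586 = 1.014 K/W
Q = ΔT/ΣR = (56 °C − 23.5 °C)/1.014 = 32.05 W
From the inner boundary to the cellular glass/fibreglass batt interface, ΣR_partial = 0.7553 K/W.
T_interface = T_in − Q·ΣR_partial = 56 °C − (32.05)(0.7553) = 31.8 °C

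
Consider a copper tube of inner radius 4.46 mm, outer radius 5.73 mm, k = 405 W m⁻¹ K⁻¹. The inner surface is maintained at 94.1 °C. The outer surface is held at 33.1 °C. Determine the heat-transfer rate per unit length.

Q' = 2πk·ΔT/ln(r₂/r₁) = 2π × 405 × 61 / ln(0.00573/0.00446) = 6.19×10^5 W/m

Q' = 619 kW/m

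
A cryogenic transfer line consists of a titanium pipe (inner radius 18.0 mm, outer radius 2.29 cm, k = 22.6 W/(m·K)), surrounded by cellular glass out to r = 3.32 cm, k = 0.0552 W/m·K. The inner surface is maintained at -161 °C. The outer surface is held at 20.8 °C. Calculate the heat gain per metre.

Resistance network (inner→outer):
  R'_titanium = ln(0.0229/0.0180)/(2πk) = 0.2408/(2π·22.6) = 0.001696 m·K/W
  R'_cellular glass = ln(0.0332/0.0229)/(2πk) = 0.3714/(2π·0.0552) = 1.071 m·K/W
ΣR = 0.001696 + 1.071 = 1.073 m·K/W
Q' = ΔT/ΣR = (-161 °C − 20.8 °C)/1.073 = -169 W/m
(Negative Q' ⇒ heat flows inward; heat gain = 169 W/m.)

Q' = 169 W/m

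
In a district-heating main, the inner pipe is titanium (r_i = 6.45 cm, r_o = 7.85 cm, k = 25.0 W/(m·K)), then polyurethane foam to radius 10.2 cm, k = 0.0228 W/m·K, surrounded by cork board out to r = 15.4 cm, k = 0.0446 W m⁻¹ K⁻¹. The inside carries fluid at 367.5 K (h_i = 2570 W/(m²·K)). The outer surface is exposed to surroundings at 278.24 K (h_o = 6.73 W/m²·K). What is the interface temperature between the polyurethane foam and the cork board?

T = 320.2 K

Treat each layer as a resistance in series:
  R'_conv,in = 1/(2πr h) = 1/(2π·0.0645·2570) = 9.601×10^-4 m·K/W
  R'_titanium = ln(0.0785/0.0645)/(2πk) = 0.1964/(2π·25.0) = 0.001251 m·K/W
  R'_polyurethane foam = ln(0.102/0.0785)/(2πk) = 0.2619/(2π·0.0228) = 1.828 m·K/W
  R'_cork board = ln(0.154/0.102)/(2πk) = 0.4120/(2π·0.0446) = 1.470 m·K/W
  R'_conv,out = 1/(2πr h) = 1/(2π·0.154·6.73) = 0.1536 m·K/W
ΣR = 9.601×10^-4 + 0.001251 + 1.828 + 1.470 + 0.1536 = 3.454 m·K/W
Q' = ΔT/ΣR = (367.5 K − 278.24 K)/3.454 = 25.84 W/m
From the inner boundary to the polyurethane foam/cork board interface, ΣR_partial = 1.830 m·K/W.
T_interface = T_in − Q'·ΣR_partial = 367.5 K − (25.84)(1.830) = 320.2 K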